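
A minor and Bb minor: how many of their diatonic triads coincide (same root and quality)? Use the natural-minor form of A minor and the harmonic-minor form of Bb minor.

Diatonic triads of A minor (natural minor): Am (i), Bdim (ii°), C (III), Dm (iv), Em (v), F (VI), G (VII).
Diatonic triads of Bb minor (harmonic minor): Bbm (i), Cdim (ii°), Dbaug (III+), Ebm (iv), F (V), Gb (VI), Adim (vii°).
Matching root and quality in both lists: F.
That gives 1 common triad.

1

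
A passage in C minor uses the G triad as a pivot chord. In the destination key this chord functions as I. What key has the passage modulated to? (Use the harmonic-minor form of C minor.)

G major

The numeral I denotes a major triad on scale degree 1. With G on degree 1, the tonic of the new key is G.
Degree 1 carries a major triad in major keys, so the destination is G major.
Check: the diatonic triads of G major are G (I), Am (ii), Bm (iii), C (IV), D (V), Em (vi), F#dim (vii°) — G is indeed I.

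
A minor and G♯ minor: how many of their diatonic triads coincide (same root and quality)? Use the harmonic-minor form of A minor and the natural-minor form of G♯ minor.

1

Diatonic triads of A minor (harmonic minor): Am (i), Bdim (ii°), Caug (III+), Dm (iv), E (V), F (VI), G♯dim (vii°).
Diatonic triads of G♯ minor (natural minor): G♯m (i), A♯dim (ii°), B (III), C♯m (iv), D♯m (v), E (VI), F♯ (VII).
Matching root and quality in both lists: E.
That gives 1 common triad.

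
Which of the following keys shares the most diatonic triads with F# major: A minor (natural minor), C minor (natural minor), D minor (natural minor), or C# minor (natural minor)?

C# minor

Triads of F# major: F# major (I), G# minor (ii), A# minor (iii), B major (IV), C# major (V), D# minor (vi), E# diminished (vii°).
A minor (natural minor) shares 0: none.
C minor (natural minor) shares 0: none.
D minor (natural minor) shares 0: none.
C# minor (natural minor) shares 2: G#m, B.
The most common triads (2) are shared with C# minor.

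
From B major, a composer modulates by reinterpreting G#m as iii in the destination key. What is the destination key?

E major

The numeral iii denotes a minor triad on scale degree 3. With G# on degree 3, the tonic of the new key is E.
Degree 3 carries a minor triad in major keys, so the destination is E major.
Check: the diatonic triads of E major are E (I), F#m (ii), G#m (iii), A (IV), B (V), C#m (vi), D#dim (vii°) — G#m is indeed iii.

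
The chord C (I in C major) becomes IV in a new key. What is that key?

G major

The numeral IV denotes a major triad on scale degree 4. With C on degree 4, the tonic of the new key is G.
Degree 4 carries a major triad in major keys, so the destination is G major.
Check: the diatonic triads of G major are G (I), Am (ii), Bm (iii), C (IV), D (V), Em (vi), F#dim (vii°) — C is indeed IV.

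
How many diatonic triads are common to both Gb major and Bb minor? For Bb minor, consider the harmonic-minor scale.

3

Diatonic triads of Gb major: Gb (I), Abm (ii), Bbm (iii), Cb (IV), Db (V), Ebm (vi), Fdim (vii°).
Diatonic triads of Bb minor (harmonic minor): Bbm (i), Cdim (ii°), Dbaug (III+), Ebm (iv), F (V), Gb (VI), Adim (vii°).
Matching root and quality in both lists: Gb, Bbm, Ebm.
That gives 3 common triads.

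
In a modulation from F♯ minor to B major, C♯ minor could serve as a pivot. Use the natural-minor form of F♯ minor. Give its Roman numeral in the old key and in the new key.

v in F♯ minor; ii in B major

The scale of F♯ minor (natural minor) is F♯ G♯ A B C♯ D E; C♯ is degree 5, and the triad built there (C♯-E-G♯) is minor, so it is v.
The scale of B major is B C♯ D♯ E F♯ G♯ A♯; C♯ is degree 2, and the triad built there (C♯-E-G♯) is minor, so it is ii.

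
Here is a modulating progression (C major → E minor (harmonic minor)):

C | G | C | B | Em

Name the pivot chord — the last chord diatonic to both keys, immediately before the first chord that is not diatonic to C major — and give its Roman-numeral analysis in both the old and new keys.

C — I in C major, VI in E minor

Chords diatonic to C major: C, Dm, Em, F, G, Am, Bdim.
Reading the progression, the first chord not in that set is B, so the modulation leaves C major there.
The chord immediately before B is C, which is diatonic to both keys: I in C major and VI in E minor.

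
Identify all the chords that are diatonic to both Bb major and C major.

Dm, F

Triads in Bb major: Bb (I), Cm (ii), Dm (iii), Eb (IV), F (V), Gm (vi), Adim (vii°).
Triads in C major: C (I), Dm (ii), Em (iii), F (IV), G (V), Am (vi), Bdim (vii°).
Shared triads with their functions: Dm (iii in Bb major, ii in C major); F (V in Bb major, IV in C major).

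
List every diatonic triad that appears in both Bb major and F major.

Triads in Bb major: Bb (I), Cm (ii), Dm (iii), Eb (IV), F (V), Gm (vi), Adim (vii°).
Triads in F major: F (I), Gm (ii), Am (iii), Bb (IV), C (V), Dm (vi), Edim (vii°).
Shared triads with their functions: Bb (I in Bb major, IV in F major); Dm (iii in Bb major, vi in F major); F (V in Bb major, I in F major); Gm (vi in Bb major, ii in F major).

Bb, Dm, F, Gm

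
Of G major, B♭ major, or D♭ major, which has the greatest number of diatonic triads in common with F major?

Triads of F major: F (I), Gm (ii), Am (iii), B♭ (IV), C (V), Dm (vi), Edim (vii°).
G major shares 2: Am, C.
B♭ major shares 4: F, Gm, B♭, Dm.
D♭ major shares 0: none.
The most common triads (4) are shared with B♭ major.

B♭ major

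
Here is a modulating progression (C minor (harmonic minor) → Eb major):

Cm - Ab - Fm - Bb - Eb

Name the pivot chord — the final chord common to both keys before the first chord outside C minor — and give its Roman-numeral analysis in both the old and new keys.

Fm — iv in C minor, ii in Eb major

Chords diatonic to C minor: Cm, Ddim, Ebaug, Fm, G, Ab, Bdim.
Reading the progression, the first chord not in that set is Bb, so the modulation leaves C minor there.
The chord immediately before Bb is Fm, which is diatonic to both keys: iv in C minor and ii in Eb major.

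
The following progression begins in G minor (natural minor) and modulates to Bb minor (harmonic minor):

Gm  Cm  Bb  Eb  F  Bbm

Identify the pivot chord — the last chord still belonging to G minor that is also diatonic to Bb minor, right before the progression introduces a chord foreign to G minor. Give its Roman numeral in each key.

Chords diatonic to G minor: Gm, Adim, Bb, Cm, Dm, Eb, F.
Reading the progression, the first chord not in that set is Bbm, so the modulation leaves G minor there.
The chord immediately before Bbm is F, which is diatonic to both keys: VII in G minor and V in Bb minor.

F — VII in G minor, V in Bb minor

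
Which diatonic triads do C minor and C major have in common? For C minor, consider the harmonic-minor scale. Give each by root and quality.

G, Bdim

Triads in C minor (harmonic minor): Cm (i), Ddim (ii°), E♭aug (III+), Fm (iv), G (V), A♭ (VI), Bdim (vii°).
Triads in C major: C (I), Dm (ii), Em (iii), F (IV), G (V), Am (vi), Bdim (vii°).
Shared triads with their functions: G (V in C minor, V in C major); Bdim (vii° in C minor, vii° in C major).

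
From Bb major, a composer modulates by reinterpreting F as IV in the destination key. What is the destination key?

The numeral IV denotes a major triad on scale degree 4. With F on degree 4, the tonic of the new key is C.
Degree 4 carries a major triad in major keys, so the destination is C major.
Check: the diatonic triads of C major are C (I), Dm (ii), Em (iii), F (IV), G (V), Am (vi), Bdim (vii°) — F is indeed IV.

C major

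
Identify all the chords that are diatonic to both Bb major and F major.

Bb, Dm, F, Gm

Triads in Bb major: Bb (I), Cm (ii), Dm (iii), Eb (IV), F (V), Gm (vi), Adim (vii°).
Triads in F major: F (I), Gm (ii), Am (iii), Bb (IV), C (V), Dm (vi), Edim (vii°).
Shared triads with their functions: Bb (I in Bb major, IV in F major); Dm (iii in Bb major, vi in F major); F (V in Bb major, I in F major); Gm (vi in Bb major, ii in F major).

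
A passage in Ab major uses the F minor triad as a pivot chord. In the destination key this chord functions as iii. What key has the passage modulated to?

The numeral iii denotes a minor triad on scale degree 3. With F on degree 3, the tonic of the new key is Db.
Degree 3 carries a minor triad in major keys, so the destination is Db major.
Check: the diatonic triads of Db major are Db (I), Ebm (ii), Fm (iii), Gb (IV), Ab (V), Bbm (vi), Cdim (vii°) — F minor is indeed iii.

Db major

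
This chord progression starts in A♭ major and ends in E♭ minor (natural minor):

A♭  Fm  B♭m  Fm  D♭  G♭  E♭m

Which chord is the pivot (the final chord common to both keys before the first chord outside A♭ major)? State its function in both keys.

D♭ — IV in A♭ major, VII in E♭ minor

Chords diatonic to A♭ major: A♭, B♭m, Cm, D♭, E♭, Fm, Gdim.
Reading the progression, the first chord not in that set is G♭, so the modulation leaves A♭ major there.
The chord immediately before G♭ is D♭, which is diatonic to both keys: IV in A♭ major and VII in E♭ minor.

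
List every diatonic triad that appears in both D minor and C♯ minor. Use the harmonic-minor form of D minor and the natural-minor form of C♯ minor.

Triads in D minor (harmonic minor): Dm (i), Edim (ii°), Faug (III+), Gm (iv), A (V), B♭ (VI), C♯dim (vii°).
Triads in C♯ minor (natural minor): C♯m (i), D♯dim (ii°), E (III), F♯m (iv), G♯m (v), A (VI), B (VII).
Shared triads with their functions: A (V in D minor, VI in C♯ minor).

A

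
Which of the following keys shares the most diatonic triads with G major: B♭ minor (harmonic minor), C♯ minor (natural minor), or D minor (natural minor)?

Triads of G major: G (I), Am (ii), Bm (iii), C (IV), D (V), Em (vi), F♯dim (vii°).
B♭ minor (harmonic minor) shares 0: none.
C♯ minor (natural minor) shares 0: none.
D minor (natural minor) shares 2: Am, C.
The most common triads (2) are shared with D minor.

D minor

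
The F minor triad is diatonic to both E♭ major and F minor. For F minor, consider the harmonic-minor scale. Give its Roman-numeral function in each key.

The scale of E♭ major is E♭ F G A♭ B♭ C D; F is degree 2, and the triad built there (F-A♭-C) is minor, so it is ii.
The scale of F minor (harmonic minor) is F G A♭ B♭ C D♭ E; F is degree 1, and the triad built there (F-A♭-C) is minor, so it is i.

ii in E♭ major; i in F minor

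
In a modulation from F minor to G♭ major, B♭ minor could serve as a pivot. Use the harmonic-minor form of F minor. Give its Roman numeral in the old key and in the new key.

The scale of F minor (harmonic minor) is F G A♭ B♭ C D♭ E; B♭ is degree 4, and the triad built there (B♭-D♭-F) is minor, so it is iv.
The scale of G♭ major is G♭ A♭ B♭ C♭ D♭ E♭ F; B♭ is degree 3, and the triad built there (B♭-D♭-F) is minor, so it is iii.

iv in F minor; iii in G♭ major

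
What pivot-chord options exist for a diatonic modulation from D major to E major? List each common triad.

F#m, A

Triads in D major: D (I), Em (ii), F#m (iii), G (IV), A (V), Bm (vi), C#dim (vii°).
Triads in E major: E (I), F#m (ii), G#m (iii), A (IV), B (V), C#m (vi), D#dim (vii°).
Shared triads with their functions: F#m (iii in D major, ii in E major); A (V in D major, IV in E major).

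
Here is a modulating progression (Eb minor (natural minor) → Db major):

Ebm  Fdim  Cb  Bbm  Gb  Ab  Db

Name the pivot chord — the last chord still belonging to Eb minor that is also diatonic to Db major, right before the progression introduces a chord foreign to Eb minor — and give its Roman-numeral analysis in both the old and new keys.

Chords diatonic to Eb minor: Ebm, Fdim, Gb, Abm, Bbm, Cb, Db.
Reading the progression, the first chord not in that set is Ab, so the modulation leaves Eb minor there.
The chord immediately before Ab is Gb, which is diatonic to both keys: III in Eb minor and IV in Db major.

Gb — III in Eb minor, IV in Db major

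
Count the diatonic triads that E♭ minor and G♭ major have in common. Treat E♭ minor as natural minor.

Diatonic triads of E♭ minor (natural minor): E♭ minor (i), F diminished (ii°), G♭ major (III), A♭ minor (iv), B♭ minor (v), C♭ major (VI), D♭ major (VII).
Diatonic triads of G♭ major: G♭ major (I), A♭ minor (ii), B♭ minor (iii), C♭ major (IV), D♭ major (V), E♭ minor (vi), F diminished (vii°).
Matching root and quality in both lists: E♭ minor, F diminished, G♭ major, A♭ minor, B♭ minor, C♭ major, D♭ major.
That gives 7 common triads.

7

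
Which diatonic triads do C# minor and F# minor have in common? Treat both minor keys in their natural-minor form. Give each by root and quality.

Triads in C# minor (natural minor): C#m (i), D#dim (ii°), E (III), F#m (iv), G#m (v), A (VI), B (VII).
Triads in F# minor (natural minor): F#m (i), G#dim (ii°), A (III), Bm (iv), C#m (v), D (VI), E (VII).
Shared triads with their functions: C#m (i in C# minor, v in F# minor); E (III in C# minor, VII in F# minor); F#m (iv in C# minor, i in F# minor); A (VI in C# minor, III in F# minor).

C#m, E, F#m, A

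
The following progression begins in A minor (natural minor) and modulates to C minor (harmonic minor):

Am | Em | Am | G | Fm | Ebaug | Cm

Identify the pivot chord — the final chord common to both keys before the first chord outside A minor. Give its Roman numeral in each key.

G — VII in A minor, V in C minor

Chords diatonic to A minor: Am, Bdim, C, Dm, Em, F, G.
Reading the progression, the first chord not in that set is Fm, so the modulation leaves A minor there.
The chord immediately before Fm is G, which is diatonic to both keys: VII in A minor and V in C minor.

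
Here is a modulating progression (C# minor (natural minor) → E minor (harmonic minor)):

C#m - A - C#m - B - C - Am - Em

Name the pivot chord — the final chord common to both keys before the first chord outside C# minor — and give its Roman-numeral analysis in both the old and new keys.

Chords diatonic to C# minor: C#m, D#dim, E, F#m, G#m, A, B.
Reading the progression, the first chord not in that set is C, so the modulation leaves C# minor there.
The chord immediately before C is B, which is diatonic to both keys: VII in C# minor and V in E minor.

B — VII in C# minor, V in E minor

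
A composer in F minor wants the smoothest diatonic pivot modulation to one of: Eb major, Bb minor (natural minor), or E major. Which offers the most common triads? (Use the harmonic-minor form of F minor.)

Triads of F minor (harmonic minor): F minor (i), G diminished (ii°), Ab augmented (III+), Bb minor (iv), C major (V), Db major (VI), E diminished (vii°).
Eb major shares 1: Fm.
Bb minor (natural minor) shares 3: Fm, Bbm, Db.
E major shares 0: none.
The most common triads (3) are shared with Bb minor.

Bb minor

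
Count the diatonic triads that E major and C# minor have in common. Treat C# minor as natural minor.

Diatonic triads of E major: E (I), F#m (ii), G#m (iii), A (IV), B (V), C#m (vi), D#dim (vii°).
Diatonic triads of C# minor (natural minor): C#m (i), D#dim (ii°), E (III), F#m (iv), G#m (v), A (VI), B (VII).
Matching root and quality in both lists: E, F#m, G#m, A, B, C#m, D#dim.
That gives 7 common triads.

7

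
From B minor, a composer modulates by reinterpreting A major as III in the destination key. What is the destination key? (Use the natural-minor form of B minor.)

F# minor

The numeral III denotes a major triad on scale degree 3. With A on degree 3, the tonic of the new key is F#.
Degree 3 carries a major triad in natural-minor keys, so the destination is F# minor.
Check: the diatonic triads of F# minor (natural minor) are F#m (i), G#dim (ii°), A (III), Bm (iv), C#m (v), D (VI), E (VII) — A major is indeed III.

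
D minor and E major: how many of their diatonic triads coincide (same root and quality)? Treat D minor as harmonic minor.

1

Diatonic triads of D minor (harmonic minor): Dm (i), Edim (ii°), Faug (III+), Gm (iv), A (V), Bb (VI), C#dim (vii°).
Diatonic triads of E major: E (I), F#m (ii), G#m (iii), A (IV), B (V), C#m (vi), D#dim (vii°).
Matching root and quality in both lists: A.
That gives 1 common triad.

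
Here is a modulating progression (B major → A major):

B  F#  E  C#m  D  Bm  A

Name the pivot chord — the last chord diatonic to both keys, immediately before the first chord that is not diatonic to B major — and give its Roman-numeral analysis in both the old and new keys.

C#m — ii in B major, iii in A major

Chords diatonic to B major: B, C#m, D#m, E, F#, G#m, A#dim.
Reading the progression, the first chord not in that set is D, so the modulation leaves B major there.
The chord immediately before D is C#m, which is diatonic to both keys: ii in B major and iii in A major.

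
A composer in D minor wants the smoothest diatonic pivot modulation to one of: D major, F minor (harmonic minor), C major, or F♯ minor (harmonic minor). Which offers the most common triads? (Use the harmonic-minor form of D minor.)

Triads of D minor (harmonic minor): D minor (i), E diminished (ii°), F augmented (III+), G minor (iv), A major (V), B♭ major (VI), C♯ diminished (vii°).
D major shares 2: A, C♯dim.
F minor (harmonic minor) shares 1: Edim.
C major shares 1: Dm.
F♯ minor (harmonic minor) shares 0: none.
The most common triads (2) are shared with D major.

D major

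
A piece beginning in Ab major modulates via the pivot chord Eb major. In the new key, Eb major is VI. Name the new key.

The numeral VI denotes a major triad on scale degree 6. With Eb on degree 6, the tonic of the new key is G.
Degree 6 carries a major triad in minor keys, so the destination is G minor.
Check: the diatonic triads of G minor (natural minor) are Gm (i), Adim (ii°), Bb (III), Cm (iv), Dm (v), Eb (VI), F (VII) — Eb major is indeed VI.

G minor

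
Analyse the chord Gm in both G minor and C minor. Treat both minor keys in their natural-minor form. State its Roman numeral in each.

The scale of G minor (natural minor) is G A Bb C D Eb F; G is degree 1, and the triad built there (G-Bb-D) is minor, so it is i.
The scale of C minor (natural minor) is C D Eb F G Ab Bb; G is degree 5, and the triad built there (G-Bb-D) is minor, so it is v.

i in G minor; v in C minor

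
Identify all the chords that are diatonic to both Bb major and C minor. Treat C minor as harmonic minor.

Cm

Triads in Bb major: Bb (I), Cm (ii), Dm (iii), Eb (IV), F (V), Gm (vi), Adim (vii°).
Triads in C minor (harmonic minor): Cm (i), Ddim (ii°), Ebaug (III+), Fm (iv), G (V), Ab (VI), Bdim (vii°).
Shared triads with their functions: Cm (ii in Bb major, i in C minor).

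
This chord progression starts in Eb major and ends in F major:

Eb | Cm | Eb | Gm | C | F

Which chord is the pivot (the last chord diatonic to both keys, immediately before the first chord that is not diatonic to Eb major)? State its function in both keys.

Chords diatonic to Eb major: Eb, Fm, Gm, Ab, Bb, Cm, Ddim.
Reading the progression, the first chord not in that set is C, so the modulation leaves Eb major there.
The chord immediately before C is Gm, which is diatonic to both keys: iii in Eb major and ii in F major.

Gm — iii in Eb major, ii in F major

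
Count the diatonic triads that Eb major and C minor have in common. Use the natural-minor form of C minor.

7

Diatonic triads of Eb major: Eb major (I), F minor (ii), G minor (iii), Ab major (IV), Bb major (V), C minor (vi), D diminished (vii°).
Diatonic triads of C minor (natural minor): C minor (i), D diminished (ii°), Eb major (III), F minor (iv), G minor (v), Ab major (VI), Bb major (VII).
Matching root and quality in both lists: Eb major, F minor, G minor, Ab major, Bb major, C minor, D diminished.
That gives 7 common triads.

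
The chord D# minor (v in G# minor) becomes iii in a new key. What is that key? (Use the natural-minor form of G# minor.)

The numeral iii denotes a minor triad on scale degree 3. With D# on degree 3, the tonic of the new key is B.
Degree 3 carries a minor triad in major keys, so the destination is B major.
Check: the diatonic triads of B major are B (I), C#m (ii), D#m (iii), E (IV), F# (V), G#m (vi), A#dim (vii°) — D# minor is indeed iii.

B major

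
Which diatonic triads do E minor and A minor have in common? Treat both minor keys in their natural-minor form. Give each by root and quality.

Em, G, Am, C

Triads in E minor (natural minor): Em (i), F♯dim (ii°), G (III), Am (iv), Bm (v), C (VI), D (VII).
Triads in A minor (natural minor): Am (i), Bdim (ii°), C (III), Dm (iv), Em (v), F (VI), G (VII).
Shared triads with their functions: Em (i in E minor, v in A minor); G (III in E minor, VII in A minor); Am (iv in E minor, i in A minor); C (VI in E minor, III in A minor).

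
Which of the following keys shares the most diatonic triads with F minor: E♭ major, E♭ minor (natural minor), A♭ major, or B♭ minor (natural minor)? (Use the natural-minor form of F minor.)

A♭ major

Triads of F minor (natural minor): Fm (i), Gdim (ii°), A♭ (III), B♭m (iv), Cm (v), D♭ (VI), E♭ (VII).
E♭ major shares 4: Fm, A♭, Cm, E♭.
E♭ minor (natural minor) shares 2: B♭m, D♭.
A♭ major shares 7: Fm, Gdim, A♭, B♭m, Cm, D♭, E♭.
B♭ minor (natural minor) shares 4: Fm, A♭, B♭m, D♭.
The most common triads (7) are shared with A♭ major.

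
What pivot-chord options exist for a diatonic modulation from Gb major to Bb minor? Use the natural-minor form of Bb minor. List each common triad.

Gb, Bbm, Db, Ebm

Triads in Gb major: Gb major (I), Ab minor (ii), Bb minor (iii), Cb major (IV), Db major (V), Eb minor (vi), F diminished (vii°).
Triads in Bb minor (natural minor): Bb minor (i), C diminished (ii°), Db major (III), Eb minor (iv), F minor (v), Gb major (VI), Ab major (VII).
Shared triads with their functions: Gb major (I in Gb major, VI in Bb minor); Bb minor (iii in Gb major, i in Bb minor); Db major (V in Gb major, III in Bb minor); Eb minor (vi in Gb major, iv in Bb minor).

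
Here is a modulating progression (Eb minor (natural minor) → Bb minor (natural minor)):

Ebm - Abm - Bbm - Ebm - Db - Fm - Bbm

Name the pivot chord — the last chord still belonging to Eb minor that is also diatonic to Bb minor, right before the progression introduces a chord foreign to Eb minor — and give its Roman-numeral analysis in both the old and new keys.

Db — VII in Eb minor, III in Bb minor

Chords diatonic to Eb minor: Ebm, Fdim, Gb, Abm, Bbm, Cb, Db.
Reading the progression, the first chord not in that set is Fm, so the modulation leaves Eb minor there.
The chord immediately before Fm is Db, which is diatonic to both keys: VII in Eb minor and III in Bb minor.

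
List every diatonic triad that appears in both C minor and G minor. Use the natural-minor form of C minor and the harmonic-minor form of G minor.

Cm, E♭, Gm

Triads in C minor (natural minor): C minor (i), D diminished (ii°), E♭ major (III), F minor (iv), G minor (v), A♭ major (VI), B♭ major (VII).
Triads in G minor (harmonic minor): G minor (i), A diminished (ii°), B♭ augmented (III+), C minor (iv), D major (V), E♭ major (VI), F♯ diminished (vii°).
Shared triads with their functions: C minor (i in C minor, iv in G minor); E♭ major (III in C minor, VI in G minor); G minor (v in C minor, i in G minor).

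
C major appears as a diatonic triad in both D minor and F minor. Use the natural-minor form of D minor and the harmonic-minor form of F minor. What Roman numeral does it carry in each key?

The scale of D minor (natural minor) is D E F G A Bb C; C is degree 7, and the triad built there (C-E-G) is major, so it is VII.
The scale of F minor (harmonic minor) is F G Ab Bb C Db E; C is degree 5, and the triad built there (C-E-G) is major, so it is V.

VII in D minor; V in F minor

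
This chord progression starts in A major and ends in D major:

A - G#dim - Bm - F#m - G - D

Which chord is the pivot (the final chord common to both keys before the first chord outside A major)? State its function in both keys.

Chords diatonic to A major: A, Bm, C#m, D, E, F#m, G#dim.
Reading the progression, the first chord not in that set is G, so the modulation leaves A major there.
The chord immediately before G is F#m, which is diatonic to both keys: vi in A major and iii in D major.

F#m — vi in A major, iii in D major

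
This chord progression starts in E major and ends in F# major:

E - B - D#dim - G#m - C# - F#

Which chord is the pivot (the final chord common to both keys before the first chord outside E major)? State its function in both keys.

G#m — iii in E major, ii in F# major

Chords diatonic to E major: E, F#m, G#m, A, B, C#m, D#dim.
Reading the progression, the first chord not in that set is C#, so the modulation leaves E major there.
The chord immediately before C# is G#m, which is diatonic to both keys: iii in E major and ii in F# major.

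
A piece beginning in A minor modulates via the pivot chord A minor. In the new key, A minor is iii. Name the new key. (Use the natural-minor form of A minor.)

The numeral iii denotes a minor triad on scale degree 3. With A on degree 3, the tonic of the new key is F.
Degree 3 carries a minor triad in major keys, so the destination is F major.
Check: the diatonic triads of F major are F (I), Gm (ii), Am (iii), Bb (IV), C (V), Dm (vi), Edim (vii°) — A minor is indeed iii.

F major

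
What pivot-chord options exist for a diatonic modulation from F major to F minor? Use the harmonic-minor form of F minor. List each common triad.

Triads in F major: F major (I), G minor (ii), A minor (iii), B♭ major (IV), C major (V), D minor (vi), E diminished (vii°).
Triads in F minor (harmonic minor): F minor (i), G diminished (ii°), A♭ augmented (III+), B♭ minor (iv), C major (V), D♭ major (VI), E diminished (vii°).
Shared triads with their functions: C major (V in F major, V in F minor); E diminished (vii° in F major, vii° in F minor).

C, Edim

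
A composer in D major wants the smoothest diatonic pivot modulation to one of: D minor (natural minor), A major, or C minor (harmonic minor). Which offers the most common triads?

A major

Triads of D major: D major (I), E minor (ii), F# minor (iii), G major (IV), A major (V), B minor (vi), C# diminished (vii°).
D minor (natural minor) shares 0: none.
A major shares 4: D, F#m, A, Bm.
C minor (harmonic minor) shares 1: G.
The most common triads (4) are shared with A major.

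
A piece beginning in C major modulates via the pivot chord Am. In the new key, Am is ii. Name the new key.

G major

The numeral ii denotes a minor triad on scale degree 2. With A on degree 2, the tonic of the new key is G.
Degree 2 carries a minor triad in major keys, so the destination is G major.
Check: the diatonic triads of G major are G (I), Am (ii), Bm (iii), C (IV), D (V), Em (vi), F#dim (vii°) — Am is indeed ii.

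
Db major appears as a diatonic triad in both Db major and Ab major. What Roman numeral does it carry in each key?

The scale of Db major is Db Eb F Gb Ab Bb C; Db is degree 1, and the triad built there (Db-F-Ab) is major, so it is I.
The scale of Ab major is Ab Bb C Db Eb F G; Db is degree 4, and the triad built there (Db-F-Ab) is major, so it is IV.

I in Db major; IV in Ab major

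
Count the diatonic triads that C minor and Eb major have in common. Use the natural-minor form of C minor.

Diatonic triads of C minor (natural minor): C minor (i), D diminished (ii°), Eb major (III), F minor (iv), G minor (v), Ab major (VI), Bb major (VII).
Diatonic triads of Eb major: Eb major (I), F minor (ii), G minor (iii), Ab major (IV), Bb major (V), C minor (vi), D diminished (vii°).
Matching root and quality in both lists: C minor, D diminished, Eb major, F minor, G minor, Ab major, Bb major.
That gives 7 common triads.

7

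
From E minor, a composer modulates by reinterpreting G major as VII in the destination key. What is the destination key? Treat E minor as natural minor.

The numeral VII denotes a major triad on scale degree 7. With G on degree 7, the tonic of the new key is A.
Degree 7 carries a major triad in natural-minor keys, so the destination is A minor.
Check: the diatonic triads of A minor (natural minor) are Am (i), Bdim (ii°), C (III), Dm (iv), Em (v), F (VI), G (VII) — G major is indeed VII.

A minor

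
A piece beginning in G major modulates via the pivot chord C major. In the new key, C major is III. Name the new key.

A minor

The numeral III denotes a major triad on scale degree 3. With C on degree 3, the tonic of the new key is A.
Degree 3 carries a major triad in natural-minor keys, so the destination is A minor.
Check: the diatonic triads of A minor (natural minor) are Am (i), Bdim (ii°), C (III), Dm (iv), Em (v), F (VI), G (VII) — C major is indeed III.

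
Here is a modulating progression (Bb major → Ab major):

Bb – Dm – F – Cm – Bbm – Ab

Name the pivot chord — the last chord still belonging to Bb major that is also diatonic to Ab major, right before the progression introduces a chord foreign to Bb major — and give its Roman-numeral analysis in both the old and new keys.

Chords diatonic to Bb major: Bb, Cm, Dm, Eb, F, Gm, Adim.
Reading the progression, the first chord not in that set is Bbm, so the modulation leaves Bb major there.
The chord immediately before Bbm is Cm, which is diatonic to both keys: ii in Bb major and iii in Ab major.

Cm — ii in Bb major, iii in Ab major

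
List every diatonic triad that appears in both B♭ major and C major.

Triads in B♭ major: B♭ (I), Cm (ii), Dm (iii), E♭ (IV), F (V), Gm (vi), Adim (vii°).
Triads in C major: C (I), Dm (ii), Em (iii), F (IV), G (V), Am (vi), Bdim (vii°).
Shared triads with their functions: Dm (iii in B♭ major, ii in C major); F (V in B♭ major, IV in C major).

Dm, F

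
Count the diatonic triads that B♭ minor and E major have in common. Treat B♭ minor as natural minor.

0

Diatonic triads of B♭ minor (natural minor): B♭m (i), Cdim (ii°), D♭ (III), E♭m (iv), Fm (v), G♭ (VI), A♭ (VII).
Diatonic triads of E major: E (I), F♯m (ii), G♯m (iii), A (IV), B (V), C♯m (vi), D♯dim (vii°).
No triad has the same root and quality in both keys.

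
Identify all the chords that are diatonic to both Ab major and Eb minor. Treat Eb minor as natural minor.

Bbm, Db

Triads in Ab major: Ab major (I), Bb minor (ii), C minor (iii), Db major (IV), Eb major (V), F minor (vi), G diminished (vii°).
Triads in Eb minor (natural minor): Eb minor (i), F diminished (ii°), Gb major (III), Ab minor (iv), Bb minor (v), Cb major (VI), Db major (VII).
Shared triads with their functions: Bb minor (ii in Ab major, v in Eb minor); Db major (IV in Ab major, VII in Eb minor).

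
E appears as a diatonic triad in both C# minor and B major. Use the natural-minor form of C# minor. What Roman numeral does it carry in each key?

The scale of C# minor (natural minor) is C# D# E F# G# A B; E is degree 3, and the triad built there (E-G#-B) is major, so it is III.
The scale of B major is B C# D# E F# G# A#; E is degree 4, and the triad built there (E-G#-B) is major, so it is IV.

III in C# minor; IV in B major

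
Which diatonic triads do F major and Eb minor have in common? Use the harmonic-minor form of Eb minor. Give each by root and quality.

Bb

Triads in F major: F major (I), G minor (ii), A minor (iii), Bb major (IV), C major (V), D minor (vi), E diminished (vii°).
Triads in Eb minor (harmonic minor): Eb minor (i), F diminished (ii°), Gb augmented (III+), Ab minor (iv), Bb major (V), Cb major (VI), D diminished (vii°).
Shared triads with their functions: Bb major (IV in F major, V in Eb minor).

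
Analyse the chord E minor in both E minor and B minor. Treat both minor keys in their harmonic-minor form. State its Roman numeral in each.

i in E minor; iv in B minor

The scale of E minor (harmonic minor) is E F# G A B C D#; E is degree 1, and the triad built there (E-G-B) is minor, so it is i.
The scale of B minor (harmonic minor) is B C# D E F# G A#; E is degree 4, and the triad built there (E-G-B) is minor, so it is iv.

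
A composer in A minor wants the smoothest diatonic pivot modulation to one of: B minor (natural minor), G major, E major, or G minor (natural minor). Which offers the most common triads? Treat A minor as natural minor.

G major

Triads of A minor (natural minor): Am (i), Bdim (ii°), C (III), Dm (iv), Em (v), F (VI), G (VII).
B minor (natural minor) shares 2: Em, G.
G major shares 4: Am, C, Em, G.
E major shares 0: none.
G minor (natural minor) shares 2: Dm, F.
The most common triads (4) are shared with G major.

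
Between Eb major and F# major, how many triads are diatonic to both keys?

0

Diatonic triads of Eb major: Eb (I), Fm (ii), Gm (iii), Ab (IV), Bb (V), Cm (vi), Ddim (vii°).
Diatonic triads of F# major: F# (I), G#m (ii), A#m (iii), B (IV), C# (V), D#m (vi), E#dim (vii°).
No triad has the same root and quality in both keys.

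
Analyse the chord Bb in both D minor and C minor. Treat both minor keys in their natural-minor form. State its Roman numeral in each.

The scale of D minor (natural minor) is D E F G A Bb C; Bb is degree 6, and the triad built there (Bb-D-F) is major, so it is VI.
The scale of C minor (natural minor) is C D Eb F G Ab Bb; Bb is degree 7, and the triad built there (Bb-D-F) is major, so it is VII.

VI in D minor; VII in C minor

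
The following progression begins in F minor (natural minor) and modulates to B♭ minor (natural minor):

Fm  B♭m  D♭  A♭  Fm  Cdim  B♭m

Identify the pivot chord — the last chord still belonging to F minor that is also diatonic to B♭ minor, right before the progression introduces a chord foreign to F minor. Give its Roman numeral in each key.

Chords diatonic to F minor: Fm, Gdim, A♭, B♭m, Cm, D♭, E♭.
Reading the progression, the first chord not in that set is Cdim, so the modulation leaves F minor there.
The chord immediately before Cdim is Fm, which is diatonic to both keys: i in F minor and v in B♭ minor.

Fm — i in F minor, v in B♭ minor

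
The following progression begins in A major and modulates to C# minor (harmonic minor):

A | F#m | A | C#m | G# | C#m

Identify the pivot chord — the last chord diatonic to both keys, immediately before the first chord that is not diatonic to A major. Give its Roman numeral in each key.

C#m — iii in A major, i in C# minor

Chords diatonic to A major: A, Bm, C#m, D, E, F#m, G#dim.
Reading the progression, the first chord not in that set is G#, so the modulation leaves A major there.
The chord immediately before G# is C#m, which is diatonic to both keys: iii in A major and i in C# minor.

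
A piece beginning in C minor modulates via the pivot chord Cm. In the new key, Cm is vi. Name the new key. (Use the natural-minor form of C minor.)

The numeral vi denotes a minor triad on scale degree 6. With C on degree 6, the tonic of the new key is E♭.
Degree 6 carries a minor triad in major keys, so the destination is E♭ major.
Check: the diatonic triads of E♭ major are E♭ (I), Fm (ii), Gm (iii), A♭ (IV), B♭ (V), Cm (vi), Ddim (vii°) — Cm is indeed vi.

E♭ major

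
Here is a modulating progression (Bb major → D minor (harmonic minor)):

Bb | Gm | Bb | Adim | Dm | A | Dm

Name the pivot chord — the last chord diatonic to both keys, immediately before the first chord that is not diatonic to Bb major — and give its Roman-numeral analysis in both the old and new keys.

Chords diatonic to Bb major: Bb, Cm, Dm, Eb, F, Gm, Adim.
Reading the progression, the first chord not in that set is A, so the modulation leaves Bb major there.
The chord immediately before A is Dm, which is diatonic to both keys: iii in Bb major and i in D minor.

Dm — iii in Bb major, i in D minor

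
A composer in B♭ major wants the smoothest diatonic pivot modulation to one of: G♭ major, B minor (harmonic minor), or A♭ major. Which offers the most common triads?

Triads of B♭ major: B♭ (I), Cm (ii), Dm (iii), E♭ (IV), F (V), Gm (vi), Adim (vii°).
G♭ major shares 0: none.
B minor (harmonic minor) shares 0: none.
A♭ major shares 2: Cm, E♭.
The most common triads (2) are shared with A♭ major.

A♭ major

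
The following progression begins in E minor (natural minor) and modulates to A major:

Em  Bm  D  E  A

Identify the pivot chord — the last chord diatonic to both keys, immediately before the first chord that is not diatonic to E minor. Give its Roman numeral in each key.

D — VII in E minor, IV in A major

Chords diatonic to E minor: Em, F#dim, G, Am, Bm, C, D.
Reading the progression, the first chord not in that set is E, so the modulation leaves E minor there.
The chord immediately before E is D, which is diatonic to both keys: VII in E minor and IV in A major.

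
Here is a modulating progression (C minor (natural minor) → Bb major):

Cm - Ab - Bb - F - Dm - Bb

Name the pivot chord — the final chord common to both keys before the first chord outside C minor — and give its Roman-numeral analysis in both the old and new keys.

Bb — VII in C minor, I in Bb major

Chords diatonic to C minor: Cm, Ddim, Eb, Fm, Gm, Ab, Bb.
Reading the progression, the first chord not in that set is F, so the modulation leaves C minor there.
The chord immediately before F is Bb, which is diatonic to both keys: VII in C minor and I in Bb major.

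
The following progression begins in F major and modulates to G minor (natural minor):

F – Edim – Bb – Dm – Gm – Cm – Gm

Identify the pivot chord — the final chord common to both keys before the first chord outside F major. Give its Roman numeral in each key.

Chords diatonic to F major: F, Gm, Am, Bb, C, Dm, Edim.
Reading the progression, the first chord not in that set is Cm, so the modulation leaves F major there.
The chord immediately before Cm is Gm, which is diatonic to both keys: ii in F major and i in G minor.

Gm — ii in F major, i in G minor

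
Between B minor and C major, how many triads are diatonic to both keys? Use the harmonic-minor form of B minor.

2

Diatonic triads of B minor (harmonic minor): Bm (i), C#dim (ii°), Daug (III+), Em (iv), F# (V), G (VI), A#dim (vii°).
Diatonic triads of C major: C (I), Dm (ii), Em (iii), F (IV), G (V), Am (vi), Bdim (vii°).
Matching root and quality in both lists: Em, G.
That gives 2 common triads.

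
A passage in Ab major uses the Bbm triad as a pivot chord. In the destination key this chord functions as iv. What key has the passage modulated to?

F minor

The numeral iv denotes a minor triad on scale degree 4. With Bb on degree 4, the tonic of the new key is F.
Degree 4 carries a minor triad in minor keys, so the destination is F minor.
Check: the diatonic triads of F minor (natural minor) are Fm (i), Gdim (ii°), Ab (III), Bbm (iv), Cm (v), Db (VI), Eb (VII) — Bbm is indeed iv.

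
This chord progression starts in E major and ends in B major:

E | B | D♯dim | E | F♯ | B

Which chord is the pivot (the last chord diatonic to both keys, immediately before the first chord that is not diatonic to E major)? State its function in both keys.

E — I in E major, IV in B major

Chords diatonic to E major: E, F♯m, G♯m, A, B, C♯m, D♯dim.
Reading the progression, the first chord not in that set is F♯, so the modulation leaves E major there.
The chord immediately before F♯ is E, which is diatonic to both keys: I in E major and IV in B major.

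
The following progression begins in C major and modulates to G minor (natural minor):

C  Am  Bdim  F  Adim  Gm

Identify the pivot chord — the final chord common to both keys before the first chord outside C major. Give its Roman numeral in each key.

Chords diatonic to C major: C, Dm, Em, F, G, Am, Bdim.
Reading the progression, the first chord not in that set is Adim, so the modulation leaves C major there.
The chord immediately before Adim is F, which is diatonic to both keys: IV in C major and VII in G minor.

F — IV in C major, VII in G minor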